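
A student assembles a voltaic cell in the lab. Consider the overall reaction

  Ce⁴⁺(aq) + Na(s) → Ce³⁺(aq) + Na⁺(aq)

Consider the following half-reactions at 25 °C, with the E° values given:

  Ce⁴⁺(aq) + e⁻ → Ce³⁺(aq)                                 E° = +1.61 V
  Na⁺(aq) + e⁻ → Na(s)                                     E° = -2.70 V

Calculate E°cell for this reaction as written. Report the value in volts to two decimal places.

+4.31 V

The Ce⁴⁺/Ce³⁺ couple has the higher reduction potential, so it is the cathode; Na⁺/Na is oxidised at the anode.
E°cell = E°(cathode) − E°(anode) = (+1.61) − (-2.70) = +4.31 V.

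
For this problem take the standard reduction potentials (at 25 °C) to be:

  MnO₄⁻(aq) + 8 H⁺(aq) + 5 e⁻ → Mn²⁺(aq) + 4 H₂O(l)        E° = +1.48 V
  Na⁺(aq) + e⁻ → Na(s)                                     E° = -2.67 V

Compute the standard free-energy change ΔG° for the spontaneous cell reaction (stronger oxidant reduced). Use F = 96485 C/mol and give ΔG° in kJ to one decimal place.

MnO₄⁻/Mn²⁺ (E° = +1.48 V) is the cathode; Na⁺/Na (E° = -2.67 V) is the anode, so E°cell = +4.15 V.
Balancing electrons gives n = 5 (lcm of 5 and 1).
ΔG° = −nFE° = −(5)(96485)(+4.15) = -2,002,064 J = -2002.1 kJ.

-2002.1 kJ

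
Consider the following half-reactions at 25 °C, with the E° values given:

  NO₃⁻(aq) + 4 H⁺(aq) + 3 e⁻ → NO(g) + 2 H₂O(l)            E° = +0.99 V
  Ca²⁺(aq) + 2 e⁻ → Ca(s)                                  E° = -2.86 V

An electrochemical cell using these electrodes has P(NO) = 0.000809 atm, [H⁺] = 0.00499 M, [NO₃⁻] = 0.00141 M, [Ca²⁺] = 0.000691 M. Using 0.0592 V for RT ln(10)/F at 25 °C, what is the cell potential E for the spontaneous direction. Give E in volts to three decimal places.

NO₃⁻/NO is the cathode (higher E°), Ca²⁺/Ca the anode: E°cell = +0.99 − (-2.86) = +3.85 V, n = 6.
Overall: 2 NO₃⁻(aq) + 8 H⁺(aq) + 3 Ca(s) → 2 NO(g) + 4 H₂O(l) + 3 Ca²⁺(aq)
Q = P(NO)^2·[Ca²⁺]^3 / ([NO₃⁻]^2·[H⁺]^8); log Q = 8.451.
E = E° − (0.0592/n) log Q = +3.85 − (0.0592/6)(8.451) = +3.767 V.

+3.767 V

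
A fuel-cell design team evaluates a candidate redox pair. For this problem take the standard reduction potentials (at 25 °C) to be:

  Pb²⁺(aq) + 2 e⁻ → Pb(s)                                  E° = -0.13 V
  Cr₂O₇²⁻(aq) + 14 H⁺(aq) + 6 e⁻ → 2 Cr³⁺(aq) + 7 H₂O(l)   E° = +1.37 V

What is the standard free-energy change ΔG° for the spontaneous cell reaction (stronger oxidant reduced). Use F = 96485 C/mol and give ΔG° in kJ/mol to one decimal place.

-868.4 kJ/mol

Cr₂O₇²⁻/Cr³⁺ (E° = +1.37 V) is the cathode; Pb²⁺/Pb (E° = -0.13 V) is the anode, so E°cell = +1.50 V.
Balancing electrons gives n = 6 (lcm of 6 and 2).
ΔG° = −nFE° = −(6)(96485)(+1.50) = -868,365 J = -868.4 kJ/mol.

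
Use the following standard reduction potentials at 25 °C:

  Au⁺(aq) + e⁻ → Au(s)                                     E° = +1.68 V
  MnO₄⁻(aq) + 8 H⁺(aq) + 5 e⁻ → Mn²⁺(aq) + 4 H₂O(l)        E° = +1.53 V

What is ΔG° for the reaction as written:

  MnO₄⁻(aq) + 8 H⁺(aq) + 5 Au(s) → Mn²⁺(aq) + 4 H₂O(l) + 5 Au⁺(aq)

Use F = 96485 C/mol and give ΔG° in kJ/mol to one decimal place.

As written, MnO₄⁻/Mn²⁺ is reduced (cathode) and Au⁺/Au is oxidised (anode), so E°cell = (+1.53) − (+1.68) = -0.15 V.
Balancing electrons gives n = 5.
ΔG° = −nFE° = −(5)(96485)(-0.15) = 72,364 J = +72.4 kJ/mol.

+72.4 kJ/mol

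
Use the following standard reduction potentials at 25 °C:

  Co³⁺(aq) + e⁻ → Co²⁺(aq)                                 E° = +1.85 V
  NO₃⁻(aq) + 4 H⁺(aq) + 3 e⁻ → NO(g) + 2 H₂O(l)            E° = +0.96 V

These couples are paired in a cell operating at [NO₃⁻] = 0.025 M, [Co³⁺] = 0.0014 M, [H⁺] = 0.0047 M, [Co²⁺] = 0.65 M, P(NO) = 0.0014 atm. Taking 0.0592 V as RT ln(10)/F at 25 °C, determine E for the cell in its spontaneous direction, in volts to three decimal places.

+0.891 V

Co³⁺/Co²⁺ is the cathode (higher E°), NO₃⁻/NO the anode: E°cell = +1.85 − (+0.96) = +0.89 V, n = 3.
Overall: 3 Co³⁺(aq) + NO(g) + 2 H₂O(l) → 3 Co²⁺(aq) + NO₃⁻(aq) + 4 H⁺(aq)
Q = [Co²⁺]^3·[NO₃⁻]·[H⁺]^4 / ([Co³⁺]^3·P(NO)); log Q = -0.059.
E = E° − (0.0592/n) log Q = +0.89 − (0.0592/3)(-0.059) = +0.891 V.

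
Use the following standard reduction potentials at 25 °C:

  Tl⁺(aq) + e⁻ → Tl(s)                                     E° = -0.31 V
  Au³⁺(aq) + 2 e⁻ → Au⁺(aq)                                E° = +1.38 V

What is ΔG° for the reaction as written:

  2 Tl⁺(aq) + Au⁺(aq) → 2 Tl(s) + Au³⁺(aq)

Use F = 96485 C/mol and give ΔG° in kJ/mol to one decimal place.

+326.1 kJ/mol

As written, Tl⁺/Tl is reduced (cathode) and Au³⁺/Au⁺ is oxidised (anode), so E°cell = (-0.31) − (+1.38) = -1.69 V.
Balancing electrons gives n = 2.
ΔG° = −nFE° = −(2)(96485)(-1.69) = 326,119 J = +326.1 kJ/mol.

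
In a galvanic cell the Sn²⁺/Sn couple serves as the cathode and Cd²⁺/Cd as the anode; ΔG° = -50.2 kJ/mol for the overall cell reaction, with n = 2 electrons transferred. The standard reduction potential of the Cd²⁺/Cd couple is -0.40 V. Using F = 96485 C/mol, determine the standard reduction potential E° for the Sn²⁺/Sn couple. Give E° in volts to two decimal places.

-0.14 V

E°cell = −ΔG°/(nF) = −(-50.2×10³)/((2)(96485)) = +0.260 V.
Since Sn²⁺/Sn is the cathode and Cd²⁺/Cd the anode, E°cell = E°(Sn²⁺/Sn) − E°(Cd²⁺/Cd).
So E°(Sn²⁺/Sn) = E°cell + E°(Cd²⁺/Cd) = +0.260 + (-0.40) = -0.14 V.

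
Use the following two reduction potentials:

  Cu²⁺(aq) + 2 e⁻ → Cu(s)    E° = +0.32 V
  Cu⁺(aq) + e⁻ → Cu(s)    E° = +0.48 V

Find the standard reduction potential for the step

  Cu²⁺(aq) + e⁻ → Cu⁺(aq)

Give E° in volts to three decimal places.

Sequential free energies add, so n₃E°₃ = n₁E°₁ + n₂E°₂.
With n₃ = 2, and the known step contributing 1×(+0.48) V, the unknown satisfies 1·E° = 2×(+0.32) − 1×(+0.48) = +0.160.
E° = +0.160 / 1 = +0.160 V.

+0.160 V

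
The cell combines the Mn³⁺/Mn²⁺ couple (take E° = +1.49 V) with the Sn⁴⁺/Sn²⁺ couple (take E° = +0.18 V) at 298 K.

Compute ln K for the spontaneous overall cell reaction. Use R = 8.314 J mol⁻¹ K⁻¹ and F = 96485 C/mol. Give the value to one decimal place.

Cathode: Mn³⁺/Mn²⁺; anode: Sn⁴⁺/Sn²⁺. E°cell = (+1.49) − (+0.18) = +1.31 V, with n = 2.
ΔG° = −nFE° = −RT ln K, so ln K = nFE°/(RT) = (2)(96485)(+1.31) / ((8.314)(298)) = 102.032.

102.0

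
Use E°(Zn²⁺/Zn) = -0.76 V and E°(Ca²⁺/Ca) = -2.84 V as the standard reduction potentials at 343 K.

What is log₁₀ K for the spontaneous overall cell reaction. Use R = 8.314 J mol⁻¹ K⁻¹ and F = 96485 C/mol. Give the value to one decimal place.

61.1

Cathode: Zn²⁺/Zn; anode: Ca²⁺/Ca. E°cell = (-0.76) − (-2.84) = +2.08 V, with n = 2.
ΔG° = −nFE° = −RT ln K, so ln K = nFE°/(RT) = (2)(96485)(+2.08) / ((8.314)(343)) = 140.750.
log₁₀ K = 140.750 / ln 10 = 61.1.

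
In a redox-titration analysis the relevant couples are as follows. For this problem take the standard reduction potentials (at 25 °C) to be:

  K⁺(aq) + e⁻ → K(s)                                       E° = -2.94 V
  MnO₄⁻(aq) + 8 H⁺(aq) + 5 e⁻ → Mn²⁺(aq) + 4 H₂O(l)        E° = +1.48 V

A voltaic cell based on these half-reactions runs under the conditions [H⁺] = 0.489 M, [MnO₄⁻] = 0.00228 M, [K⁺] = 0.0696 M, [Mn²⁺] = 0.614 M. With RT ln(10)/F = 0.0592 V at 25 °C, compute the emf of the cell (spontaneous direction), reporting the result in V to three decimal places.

+4.430 V

MnO₄⁻/Mn²⁺ is the cathode (higher E°), K⁺/K the anode: E°cell = +1.48 − (-2.94) = +4.42 V, n = 5.
Overall: MnO₄⁻(aq) + 8 H⁺(aq) + 5 K(s) → Mn²⁺(aq) + 4 H₂O(l) + 5 K⁺(aq)
Q = [Mn²⁺]·[K⁺]^5 / ([MnO₄⁻]·[H⁺]^8); log Q = -0.871.
E = E° − (0.0592/n) log Q = +4.42 − (0.0592/5)(-0.871) = +4.430 V.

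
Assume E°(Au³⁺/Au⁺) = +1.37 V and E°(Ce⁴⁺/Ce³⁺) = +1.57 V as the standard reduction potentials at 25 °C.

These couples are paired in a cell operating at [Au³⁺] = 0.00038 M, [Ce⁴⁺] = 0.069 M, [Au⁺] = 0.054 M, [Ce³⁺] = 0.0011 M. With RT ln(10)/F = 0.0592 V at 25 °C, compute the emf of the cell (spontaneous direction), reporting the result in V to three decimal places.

Ce⁴⁺/Ce³⁺ is the cathode (higher E°), Au³⁺/Au⁺ the anode: E°cell = +1.57 − (+1.37) = +0.20 V, n = 2.
Overall: 2 Ce⁴⁺(aq) + Au⁺(aq) → 2 Ce³⁺(aq) + Au³⁺(aq)
Q = [Ce³⁺]^2·[Au³⁺] / ([Ce⁴⁺]^2·[Au⁺]); log Q = -5.748.
E = E° − (0.0592/n) log Q = +0.20 − (0.0592/2)(-5.748) = +0.370 V.

+0.370 V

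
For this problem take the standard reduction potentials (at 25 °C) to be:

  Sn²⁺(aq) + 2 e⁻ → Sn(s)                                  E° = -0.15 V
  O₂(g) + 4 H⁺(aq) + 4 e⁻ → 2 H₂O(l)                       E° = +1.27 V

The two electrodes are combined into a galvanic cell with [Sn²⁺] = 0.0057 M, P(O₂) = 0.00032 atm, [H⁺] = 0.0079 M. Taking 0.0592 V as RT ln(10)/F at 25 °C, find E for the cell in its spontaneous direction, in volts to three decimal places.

O₂/H₂O is the cathode (higher E°), Sn²⁺/Sn the anode: E°cell = +1.27 − (-0.15) = +1.42 V, n = 4.
Overall: O₂(g) + 4 H⁺(aq) + 2 Sn(s) → 2 H₂O(l) + 2 Sn²⁺(aq)
Q = [Sn²⁺]^2 / (P(O₂)·[H⁺]^4); log Q = 7.416.
E = E° − (0.0592/n) log Q = +1.42 − (0.0592/4)(7.416) = +1.310 V.

+1.310 V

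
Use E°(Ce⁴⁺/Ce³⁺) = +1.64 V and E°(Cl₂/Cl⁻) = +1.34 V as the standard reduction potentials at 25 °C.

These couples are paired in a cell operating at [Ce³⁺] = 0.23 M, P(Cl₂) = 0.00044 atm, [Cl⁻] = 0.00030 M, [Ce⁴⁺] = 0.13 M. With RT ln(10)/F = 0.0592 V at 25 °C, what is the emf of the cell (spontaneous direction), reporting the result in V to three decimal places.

+0.176 V

Ce⁴⁺/Ce³⁺ is the cathode (higher E°), Cl₂/Cl⁻ the anode: E°cell = +1.64 − (+1.34) = +0.30 V, n = 2.
Overall: 2 Ce⁴⁺(aq) + 2 Cl⁻(aq) → 2 Ce³⁺(aq) + Cl₂(g)
Q = [Ce³⁺]^2·P(Cl₂) / ([Ce⁴⁺]^2·[Cl⁻]^2); log Q = 4.185.
E = E° − (0.0592/n) log Q = +0.30 − (0.0592/2)(4.185) = +0.176 V.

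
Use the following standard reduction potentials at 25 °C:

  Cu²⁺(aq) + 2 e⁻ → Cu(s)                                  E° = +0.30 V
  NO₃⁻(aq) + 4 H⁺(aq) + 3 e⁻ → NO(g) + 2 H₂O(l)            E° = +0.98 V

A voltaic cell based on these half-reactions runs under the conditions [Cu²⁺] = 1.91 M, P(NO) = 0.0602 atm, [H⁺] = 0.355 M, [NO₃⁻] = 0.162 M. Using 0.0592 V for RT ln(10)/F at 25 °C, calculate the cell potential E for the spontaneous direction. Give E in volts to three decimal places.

NO₃⁻/NO is the cathode (higher E°), Cu²⁺/Cu the anode: E°cell = +0.98 − (+0.30) = +0.68 V, n = 6.
Overall: 2 NO₃⁻(aq) + 8 H⁺(aq) + 3 Cu(s) → 2 NO(g) + 4 H₂O(l) + 3 Cu²⁺(aq)
Q = P(NO)^2·[Cu²⁺]^3 / ([NO₃⁻]^2·[H⁺]^8); log Q = 3.581.
E = E° − (0.0592/n) log Q = +0.68 − (0.0592/6)(3.581) = +0.645 V.

+0.645 V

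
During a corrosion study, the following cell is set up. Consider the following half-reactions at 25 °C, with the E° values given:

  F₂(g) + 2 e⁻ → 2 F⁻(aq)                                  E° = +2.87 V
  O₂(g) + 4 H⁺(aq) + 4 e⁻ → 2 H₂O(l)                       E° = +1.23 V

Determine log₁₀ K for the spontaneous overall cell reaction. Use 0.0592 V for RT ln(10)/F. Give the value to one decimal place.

Cathode: F₂/F⁻; anode: O₂/H₂O. E°cell = +1.64 V, n = 4.
log K = nE°cell / 0.0592 = (4)(+1.64) / 0.0592 = 110.8.

110.8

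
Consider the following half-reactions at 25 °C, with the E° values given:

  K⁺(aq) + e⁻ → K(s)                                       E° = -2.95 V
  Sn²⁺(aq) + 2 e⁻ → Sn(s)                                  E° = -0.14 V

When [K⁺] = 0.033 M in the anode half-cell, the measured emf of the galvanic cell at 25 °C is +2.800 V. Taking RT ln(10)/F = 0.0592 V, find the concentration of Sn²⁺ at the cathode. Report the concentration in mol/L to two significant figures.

0.00050 M

Sn²⁺/Sn is the cathode, K⁺/K the anode: E°cell = +2.81 V, n = 2.
Overall reaction: Sn²⁺(aq) + 2 K(s) → Sn(s) + 2 K⁺(aq); Q = [K⁺]^2/[Sn²⁺]^1.
From E = E° − (0.0592/n) log Q: log Q = (E° − E)·n/0.0592 = (+2.81 − (+2.800))·2/0.0592 = 0.3378.
So 1·log[Sn²⁺] = 2·log(0.033) − log Q = -2.9630 − (0.3378) = -3.3008; [Sn²⁺] = 10^(-3.3008) ≈ 0.00050 M.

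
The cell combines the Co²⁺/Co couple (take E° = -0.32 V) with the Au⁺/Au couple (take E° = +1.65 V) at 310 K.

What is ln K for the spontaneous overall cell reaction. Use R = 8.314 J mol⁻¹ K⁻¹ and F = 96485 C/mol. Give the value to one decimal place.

147.5

Cathode: Au⁺/Au; anode: Co²⁺/Co. E°cell = (+1.65) − (-0.32) = +1.97 V, with n = 2.
ΔG° = −nFE° = −RT ln K, so ln K = nFE°/(RT) = (2)(96485)(+1.97) / ((8.314)(310)) = 147.497.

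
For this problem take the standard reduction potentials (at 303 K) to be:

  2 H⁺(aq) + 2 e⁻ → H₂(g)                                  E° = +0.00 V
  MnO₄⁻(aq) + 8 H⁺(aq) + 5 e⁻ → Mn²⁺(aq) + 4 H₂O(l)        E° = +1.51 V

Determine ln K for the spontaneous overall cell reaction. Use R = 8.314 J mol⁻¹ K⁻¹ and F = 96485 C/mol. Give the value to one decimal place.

578.3

Cathode: MnO₄⁻/Mn²⁺; anode: H⁺/H₂. E°cell = (+1.51) − (+0.00) = +1.51 V, with n = 10.
ΔG° = −nFE° = −RT ln K, so ln K = nFE°/(RT) = (10)(96485)(+1.51) / ((8.314)(303)) = 578.341.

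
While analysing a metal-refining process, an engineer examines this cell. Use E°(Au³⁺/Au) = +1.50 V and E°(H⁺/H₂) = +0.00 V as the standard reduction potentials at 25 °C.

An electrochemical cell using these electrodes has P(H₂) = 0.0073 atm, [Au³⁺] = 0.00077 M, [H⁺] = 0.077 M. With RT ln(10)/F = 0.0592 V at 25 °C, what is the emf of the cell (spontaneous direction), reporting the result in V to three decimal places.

+1.441 V

Au³⁺/Au is the cathode (higher E°), H⁺/H₂ the anode: E°cell = +1.50 − (+0.00) = +1.50 V, n = 6.
Overall: 2 Au³⁺(aq) + 3 H₂(g) → 2 Au(s) + 6 H⁺(aq)
Q = [H⁺]^6 / ([Au³⁺]^2·P(H₂)^3); log Q = 5.956.
E = E° − (0.0592/n) log Q = +1.50 − (0.0592/6)(5.956) = +1.441 V.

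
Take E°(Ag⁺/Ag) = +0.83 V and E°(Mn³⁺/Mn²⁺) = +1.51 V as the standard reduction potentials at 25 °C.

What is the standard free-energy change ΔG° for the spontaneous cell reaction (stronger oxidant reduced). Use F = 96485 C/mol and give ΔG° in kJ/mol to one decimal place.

Mn³⁺/Mn²⁺ (E° = +1.51 V) is the cathode; Ag⁺/Ag (E° = +0.83 V) is the anode, so E°cell = +0.68 V.
Balancing electrons gives n = 1 (lcm of 1 and 1).
ΔG° = −nFE° = −(1)(96485)(+0.68) = -65,610 J = -65.6 kJ/mol.

-65.6 kJ/mol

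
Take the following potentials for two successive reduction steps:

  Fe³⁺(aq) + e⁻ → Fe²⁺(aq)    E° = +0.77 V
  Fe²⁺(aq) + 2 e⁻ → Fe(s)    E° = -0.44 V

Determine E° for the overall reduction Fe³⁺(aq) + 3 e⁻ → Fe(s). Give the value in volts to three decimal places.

-0.037 V

Since ΔG° = −nFE° is additive over sequential reductions, n₃E°₃ = n₁E°₁ + n₂E°₂.
E°₃ = (1×+0.77 + 2×-0.44) / 3 = (-0.110) / 3 = -0.037 V.
Simply averaging or adding the two E° values would be wrong; the electron-weighted sum is required.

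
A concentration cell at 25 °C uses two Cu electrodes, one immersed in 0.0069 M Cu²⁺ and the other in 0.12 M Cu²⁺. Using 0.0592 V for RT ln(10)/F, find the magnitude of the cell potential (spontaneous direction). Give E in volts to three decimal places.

+0.037 V

For a concentration cell E°cell = 0. The 0.12 M side is the cathode (reduction is favoured where [Cu²⁺] is higher).
With n = 2, E = −(0.0592/2) log([Cu²⁺]ₐₙ/[Cu²⁺]꜀ₐₜ) = −(0.0592/2) log(0.0069/0.12) = −(0.0592/2)(-1.240) = +0.037 V.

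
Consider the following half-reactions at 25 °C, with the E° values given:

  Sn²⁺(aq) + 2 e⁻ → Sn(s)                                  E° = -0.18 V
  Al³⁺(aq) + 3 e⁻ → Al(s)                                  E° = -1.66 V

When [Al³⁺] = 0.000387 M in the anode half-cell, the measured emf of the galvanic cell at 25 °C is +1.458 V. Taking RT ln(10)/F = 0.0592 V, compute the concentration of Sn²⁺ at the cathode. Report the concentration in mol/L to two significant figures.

0.00096 M

Sn²⁺/Sn is the cathode, Al³⁺/Al the anode: E°cell = +1.48 V, n = 6.
Overall reaction: 3 Sn²⁺(aq) + 2 Al(s) → 3 Sn(s) + 2 Al³⁺(aq); Q = [Al³⁺]^2/[Sn²⁺]^3.
From E = E° − (0.0592/n) log Q: log Q = (E° − E)·n/0.0592 = (+1.48 − (+1.458))·6/0.0592 = 2.2297.
So 3·log[Sn²⁺] = 2·log(0.000387) − log Q = -6.8246 − (2.2297) = -9.0543; log[Sn²⁺] = -9.0543 / 3 = -3.0181; [Sn²⁺] = 10^(-3.0181) ≈ 0.00096 M.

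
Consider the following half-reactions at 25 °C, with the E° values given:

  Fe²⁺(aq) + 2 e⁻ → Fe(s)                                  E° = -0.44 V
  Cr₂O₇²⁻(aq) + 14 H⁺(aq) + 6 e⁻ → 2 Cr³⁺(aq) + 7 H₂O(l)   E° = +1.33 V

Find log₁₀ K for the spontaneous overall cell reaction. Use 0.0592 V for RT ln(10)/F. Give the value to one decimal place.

179.4

Cathode: Cr₂O₇²⁻/Cr³⁺; anode: Fe²⁺/Fe. E°cell = +1.77 V, n = 6.
log K = nE°cell / 0.0592 = (6)(+1.77) / 0.0592 = 179.4.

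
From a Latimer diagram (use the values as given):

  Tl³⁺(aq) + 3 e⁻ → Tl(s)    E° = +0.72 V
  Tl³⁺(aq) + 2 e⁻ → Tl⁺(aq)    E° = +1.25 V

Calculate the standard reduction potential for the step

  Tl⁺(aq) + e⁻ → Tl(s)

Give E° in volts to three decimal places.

-0.340 V

Sequential free energies add, so n₃E°₃ = n₁E°₁ + n₂E°₂.
With n₃ = 3, and the known step contributing 2×(+1.25) V, the unknown satisfies 1·E° = 3×(+0.72) − 2×(+1.25) = -0.340.
E° = -0.340 / 1 = -0.340 V.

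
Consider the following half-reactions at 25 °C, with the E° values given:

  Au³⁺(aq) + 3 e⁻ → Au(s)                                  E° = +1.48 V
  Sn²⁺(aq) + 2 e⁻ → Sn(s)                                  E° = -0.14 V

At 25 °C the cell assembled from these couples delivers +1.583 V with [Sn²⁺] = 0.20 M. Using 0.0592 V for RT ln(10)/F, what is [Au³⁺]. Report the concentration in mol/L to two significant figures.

Au³⁺/Au is the cathode, Sn²⁺/Sn the anode: E°cell = +1.62 V, n = 6.
Overall reaction: 2 Au³⁺(aq) + 3 Sn(s) → 2 Au(s) + 3 Sn²⁺(aq); Q = [Sn²⁺]^3/[Au³⁺]^2.
From E = E° − (0.0592/n) log Q: log Q = (E° − E)·n/0.0592 = (+1.62 − (+1.583))·6/0.0592 = 3.7500.
So 2·log[Au³⁺] = 3·log(0.2) − log Q = -2.0969 − (3.7500) = -5.8469; log[Au³⁺] = -5.8469 / 2 = -2.9234; [Au³⁺] = 10^(-2.9234) ≈ 0.0012 M.

0.0012 M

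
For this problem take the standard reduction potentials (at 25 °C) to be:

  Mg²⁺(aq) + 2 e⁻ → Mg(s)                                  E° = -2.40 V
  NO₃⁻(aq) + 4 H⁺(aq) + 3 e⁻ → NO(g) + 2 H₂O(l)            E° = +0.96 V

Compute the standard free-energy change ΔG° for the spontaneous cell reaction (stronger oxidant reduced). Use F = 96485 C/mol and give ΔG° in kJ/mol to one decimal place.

NO₃⁻/NO (E° = +0.96 V) is the cathode; Mg²⁺/Mg (E° = -2.40 V) is the anode, so E°cell = +3.36 V.
Balancing electrons gives n = 6 (lcm of 3 and 2).
ΔG° = −nFE° = −(6)(96485)(+3.36) = -1,945,138 J = -1945.1 kJ/mol.

-1945.1 kJ/mol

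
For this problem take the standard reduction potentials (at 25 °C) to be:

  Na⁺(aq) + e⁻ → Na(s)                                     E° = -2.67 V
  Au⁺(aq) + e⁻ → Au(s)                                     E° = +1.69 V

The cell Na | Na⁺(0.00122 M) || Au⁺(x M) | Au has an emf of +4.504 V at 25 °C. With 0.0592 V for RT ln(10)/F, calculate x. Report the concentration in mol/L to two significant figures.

0.33 M

Au⁺/Au is the cathode, Na⁺/Na the anode: E°cell = +4.36 V, n = 1.
Overall reaction: Au⁺(aq) + Na(s) → Au(s) + Na⁺(aq); Q = [Na⁺]^1/[Au⁺]^1.
From E = E° − (0.0592/n) log Q: log Q = (E° − E)·n/0.0592 = (+4.36 − (+4.504))·1/0.0592 = -2.4324.
So 1·log[Au⁺] = 1·log(0.00122) − log Q = -2.9136 − (-2.4324) = -0.4812; [Au⁺] = 10^(-0.4812) ≈ 0.33 M.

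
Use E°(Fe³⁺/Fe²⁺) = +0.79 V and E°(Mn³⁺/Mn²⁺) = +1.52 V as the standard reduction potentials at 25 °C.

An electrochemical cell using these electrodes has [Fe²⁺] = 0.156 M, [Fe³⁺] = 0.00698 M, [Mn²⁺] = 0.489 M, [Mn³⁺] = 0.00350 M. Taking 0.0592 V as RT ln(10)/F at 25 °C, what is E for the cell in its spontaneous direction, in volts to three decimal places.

Mn³⁺/Mn²⁺ is the cathode (higher E°), Fe³⁺/Fe²⁺ the anode: E°cell = +1.52 − (+0.79) = +0.73 V, n = 1.
Overall: Mn³⁺(aq) + Fe²⁺(aq) → Mn²⁺(aq) + Fe³⁺(aq)
Q = [Mn²⁺]·[Fe³⁺] / ([Mn³⁺]·[Fe²⁺]); log Q = 0.796.
E = E° − (0.0592/n) log Q = +0.73 − (0.0592/1)(0.796) = +0.683 V.

+0.683 V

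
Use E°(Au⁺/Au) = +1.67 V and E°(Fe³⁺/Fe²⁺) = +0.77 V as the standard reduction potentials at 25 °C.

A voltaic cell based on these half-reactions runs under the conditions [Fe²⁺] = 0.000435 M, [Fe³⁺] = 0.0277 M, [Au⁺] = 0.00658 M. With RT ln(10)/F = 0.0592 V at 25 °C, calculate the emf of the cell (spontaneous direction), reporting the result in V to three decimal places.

+0.664 V

Au⁺/Au is the cathode (higher E°), Fe³⁺/Fe²⁺ the anode: E°cell = +1.67 − (+0.77) = +0.90 V, n = 1.
Overall: Au⁺(aq) + Fe²⁺(aq) → Au(s) + Fe³⁺(aq)
Q = [Fe³⁺] / ([Au⁺]·[Fe²⁺]); log Q = 3.986.
E = E° − (0.0592/n) log Q = +0.90 − (0.0592/1)(3.986) = +0.664 V.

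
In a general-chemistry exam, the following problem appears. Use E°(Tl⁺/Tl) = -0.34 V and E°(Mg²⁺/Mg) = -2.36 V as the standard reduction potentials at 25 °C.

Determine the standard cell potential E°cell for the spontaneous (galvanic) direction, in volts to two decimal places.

The Tl⁺/Tl couple has the higher reduction potential, so it is the cathode; Mg²⁺/Mg is oxidised at the anode.
E°cell = E°(cathode) − E°(anode) = (-0.34) − (-2.36) = +2.02 V.

+2.02 V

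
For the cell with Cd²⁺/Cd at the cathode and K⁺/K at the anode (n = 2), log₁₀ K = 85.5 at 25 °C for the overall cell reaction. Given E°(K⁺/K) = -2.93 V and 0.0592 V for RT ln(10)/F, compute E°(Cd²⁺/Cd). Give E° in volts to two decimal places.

E°cell = (0.0592/n)·log K = (0.0592/2)(85.5) = +2.531 V.
Since Cd²⁺/Cd is the cathode and K⁺/K the anode, E°cell = E°(Cd²⁺/Cd) − E°(K⁺/K).
So E°(Cd²⁺/Cd) = E°cell + E°(K⁺/K) = +2.531 + (-2.93) = -0.40 V.

-0.40 V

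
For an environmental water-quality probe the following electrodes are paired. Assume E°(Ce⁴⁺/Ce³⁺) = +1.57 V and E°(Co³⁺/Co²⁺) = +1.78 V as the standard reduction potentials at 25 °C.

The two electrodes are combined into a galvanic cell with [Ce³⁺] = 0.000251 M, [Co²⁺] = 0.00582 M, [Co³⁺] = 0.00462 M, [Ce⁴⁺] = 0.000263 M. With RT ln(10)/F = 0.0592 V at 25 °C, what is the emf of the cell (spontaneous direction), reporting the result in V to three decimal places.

+0.203 V

Co³⁺/Co²⁺ is the cathode (higher E°), Ce⁴⁺/Ce³⁺ the anode: E°cell = +1.78 − (+1.57) = +0.21 V, n = 1.
Overall: Co³⁺(aq) + Ce³⁺(aq) → Co²⁺(aq) + Ce⁴⁺(aq)
Q = [Co²⁺]·[Ce⁴⁺] / ([Co³⁺]·[Ce³⁺]); log Q = 0.121.
E = E° − (0.0592/n) log Q = +0.21 − (0.0592/1)(0.121) = +0.203 V.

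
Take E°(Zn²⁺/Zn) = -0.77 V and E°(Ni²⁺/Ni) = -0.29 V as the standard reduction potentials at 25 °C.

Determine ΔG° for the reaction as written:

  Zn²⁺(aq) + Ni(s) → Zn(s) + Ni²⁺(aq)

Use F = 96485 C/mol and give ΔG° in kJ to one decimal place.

As written, Zn²⁺/Zn is reduced (cathode) and Ni²⁺/Ni is oxidised (anode), so E°cell = (-0.77) − (-0.29) = -0.48 V.
Balancing electrons gives n = 2.
ΔG° = −nFE° = −(2)(96485)(-0.48) = 92,626 J = +92.6 kJ.

+92.6 kJ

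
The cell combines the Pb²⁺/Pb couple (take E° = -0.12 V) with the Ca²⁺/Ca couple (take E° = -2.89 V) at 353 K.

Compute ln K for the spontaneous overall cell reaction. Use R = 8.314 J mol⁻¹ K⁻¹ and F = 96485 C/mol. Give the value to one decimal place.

Cathode: Pb²⁺/Pb; anode: Ca²⁺/Ca. E°cell = (-0.12) − (-2.89) = +2.77 V, with n = 2.
ΔG° = −nFE° = −RT ln K, so ln K = nFE°/(RT) = (2)(96485)(+2.77) / ((8.314)(353)) = 182.131.

182.1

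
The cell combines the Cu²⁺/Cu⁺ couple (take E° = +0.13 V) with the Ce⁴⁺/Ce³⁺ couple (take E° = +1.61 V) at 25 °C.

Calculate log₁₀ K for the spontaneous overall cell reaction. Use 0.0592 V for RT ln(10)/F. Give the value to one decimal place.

25.0

Cathode: Ce⁴⁺/Ce³⁺; anode: Cu²⁺/Cu⁺. E°cell = +1.48 V, n = 1.
log K = nE°cell / 0.0592 = (1)(+1.48) / 0.0592 = 25.0.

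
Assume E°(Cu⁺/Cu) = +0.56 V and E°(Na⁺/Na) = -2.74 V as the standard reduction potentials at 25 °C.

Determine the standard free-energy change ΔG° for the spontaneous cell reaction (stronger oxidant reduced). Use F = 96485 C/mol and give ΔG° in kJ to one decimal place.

-318.4 kJ

Cu⁺/Cu (E° = +0.56 V) is the cathode; Na⁺/Na (E° = -2.74 V) is the anode, so E°cell = +3.30 V.
Balancing electrons gives n = 1 (lcm of 1 and 1).
ΔG° = −nFE° = −(1)(96485)(+3.30) = -318,400 J = -318.4 kJ.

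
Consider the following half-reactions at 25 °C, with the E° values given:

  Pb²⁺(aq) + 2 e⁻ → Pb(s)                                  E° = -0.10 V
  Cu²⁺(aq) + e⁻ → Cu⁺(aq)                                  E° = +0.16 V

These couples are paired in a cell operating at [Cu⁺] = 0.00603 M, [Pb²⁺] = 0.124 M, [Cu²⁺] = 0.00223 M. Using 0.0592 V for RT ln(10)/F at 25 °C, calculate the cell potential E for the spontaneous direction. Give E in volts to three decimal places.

Cu²⁺/Cu⁺ is the cathode (higher E°), Pb²⁺/Pb the anode: E°cell = +0.16 − (-0.10) = +0.26 V, n = 2.
Overall: 2 Cu²⁺(aq) + Pb(s) → 2 Cu⁺(aq) + Pb²⁺(aq)
Q = [Cu⁺]^2·[Pb²⁺] / ([Cu²⁺]^2); log Q = -0.043.
E = E° − (0.0592/n) log Q = +0.26 − (0.0592/2)(-0.043) = +0.261 V.

+0.261 V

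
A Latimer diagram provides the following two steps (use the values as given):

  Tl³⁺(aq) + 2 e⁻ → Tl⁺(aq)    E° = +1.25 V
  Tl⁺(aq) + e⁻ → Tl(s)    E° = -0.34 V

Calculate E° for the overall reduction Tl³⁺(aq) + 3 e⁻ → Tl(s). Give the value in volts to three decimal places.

+0.720 V

Standard free energies of sequential steps add: ΔG°₃ = ΔG°₁ + ΔG°₂, so n₃E°₃ = n₁E°₁ + n₂E°₂.
E°₃ = (2×+1.25 + 1×-0.34) / 3 = (+2.160) / 3 = +0.720 V.
E° values themselves are not directly additive — weighting by electron count is essential.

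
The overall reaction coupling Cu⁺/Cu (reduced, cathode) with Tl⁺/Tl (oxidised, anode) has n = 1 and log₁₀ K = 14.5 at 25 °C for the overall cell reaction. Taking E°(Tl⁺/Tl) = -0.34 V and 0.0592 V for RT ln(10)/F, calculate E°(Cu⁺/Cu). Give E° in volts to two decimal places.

+0.52 V

E°cell = (0.0592/n)·log K = (0.0592/1)(14.5) = +0.858 V.
Since Cu⁺/Cu is the cathode and Tl⁺/Tl the anode, E°cell = E°(Cu⁺/Cu) − E°(Tl⁺/Tl).
So E°(Cu⁺/Cu) = E°cell + E°(Tl⁺/Tl) = +0.858 + (-0.34) = +0.52 V.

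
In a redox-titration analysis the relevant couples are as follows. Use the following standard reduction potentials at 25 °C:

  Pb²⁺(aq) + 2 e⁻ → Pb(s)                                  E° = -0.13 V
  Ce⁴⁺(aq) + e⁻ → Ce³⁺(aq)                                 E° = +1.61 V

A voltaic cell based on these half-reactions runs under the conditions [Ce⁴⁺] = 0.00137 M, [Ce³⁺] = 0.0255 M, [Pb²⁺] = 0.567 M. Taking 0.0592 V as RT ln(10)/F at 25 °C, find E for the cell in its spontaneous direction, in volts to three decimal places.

Ce⁴⁺/Ce³⁺ is the cathode (higher E°), Pb²⁺/Pb the anode: E°cell = +1.61 − (-0.13) = +1.74 V, n = 2.
Overall: 2 Ce⁴⁺(aq) + Pb(s) → 2 Ce³⁺(aq) + Pb²⁺(aq)
Q = [Ce³⁺]^2·[Pb²⁺] / ([Ce⁴⁺]^2); log Q = 2.293.
E = E° − (0.0592/n) log Q = +1.74 − (0.0592/2)(2.293) = +1.672 V.

+1.672 V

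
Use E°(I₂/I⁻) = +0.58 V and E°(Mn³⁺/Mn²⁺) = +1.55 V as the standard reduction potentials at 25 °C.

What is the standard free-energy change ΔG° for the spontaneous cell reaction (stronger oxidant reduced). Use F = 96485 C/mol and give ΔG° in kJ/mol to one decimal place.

-187.2 kJ/mol

Mn³⁺/Mn²⁺ (E° = +1.55 V) is the cathode; I₂/I⁻ (E° = +0.58 V) is the anode, so E°cell = +0.97 V.
Balancing electrons gives n = 2 (lcm of 1 and 2).
ΔG° = −nFE° = −(2)(96485)(+0.97) = -187,181 J = -187.2 kJ/mol.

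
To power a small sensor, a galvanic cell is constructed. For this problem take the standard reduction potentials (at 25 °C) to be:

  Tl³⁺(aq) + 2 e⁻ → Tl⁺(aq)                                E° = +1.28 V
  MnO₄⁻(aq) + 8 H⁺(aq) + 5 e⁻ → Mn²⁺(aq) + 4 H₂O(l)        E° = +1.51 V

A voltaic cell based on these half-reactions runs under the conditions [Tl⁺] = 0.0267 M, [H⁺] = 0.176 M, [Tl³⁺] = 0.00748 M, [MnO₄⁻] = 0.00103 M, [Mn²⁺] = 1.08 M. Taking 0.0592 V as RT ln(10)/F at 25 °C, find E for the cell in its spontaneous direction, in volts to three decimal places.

+0.139 V

MnO₄⁻/Mn²⁺ is the cathode (higher E°), Tl³⁺/Tl⁺ the anode: E°cell = +1.51 − (+1.28) = +0.23 V, n = 10.
Overall: 2 MnO₄⁻(aq) + 16 H⁺(aq) + 5 Tl⁺(aq) → 2 Mn²⁺(aq) + 8 H₂O(l) + 5 Tl³⁺(aq)
Q = [Mn²⁺]^2·[Tl³⁺]^5 / ([MnO₄⁻]^2·[H⁺]^16·[Tl⁺]^5); log Q = 15.350.
E = E° − (0.0592/n) log Q = +0.23 − (0.0592/10)(15.350) = +0.139 V.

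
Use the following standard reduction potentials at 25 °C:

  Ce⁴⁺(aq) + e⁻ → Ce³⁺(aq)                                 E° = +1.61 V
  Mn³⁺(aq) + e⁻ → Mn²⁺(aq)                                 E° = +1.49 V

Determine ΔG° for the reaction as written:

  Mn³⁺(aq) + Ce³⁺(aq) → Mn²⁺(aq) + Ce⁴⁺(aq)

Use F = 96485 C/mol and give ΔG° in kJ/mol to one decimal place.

As written, Mn³⁺/Mn²⁺ is reduced (cathode) and Ce⁴⁺/Ce³⁺ is oxidised (anode), so E°cell = (+1.49) − (+1.61) = -0.12 V.
Balancing electrons gives n = 1.
ΔG° = −nFE° = −(1)(96485)(-0.12) = 11,578 J = +11.6 kJ/mol.

+11.6 kJ/mol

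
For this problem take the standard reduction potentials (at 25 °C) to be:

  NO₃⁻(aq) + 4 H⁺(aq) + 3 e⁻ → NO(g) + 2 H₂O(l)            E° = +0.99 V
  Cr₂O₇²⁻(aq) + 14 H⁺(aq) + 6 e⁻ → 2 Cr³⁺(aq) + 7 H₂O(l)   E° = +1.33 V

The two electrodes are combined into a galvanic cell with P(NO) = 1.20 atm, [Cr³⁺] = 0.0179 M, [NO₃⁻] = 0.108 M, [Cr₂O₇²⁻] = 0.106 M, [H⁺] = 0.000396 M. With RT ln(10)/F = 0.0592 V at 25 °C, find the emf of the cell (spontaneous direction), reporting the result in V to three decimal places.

+0.184 V

Cr₂O₇²⁻/Cr³⁺ is the cathode (higher E°), NO₃⁻/NO the anode: E°cell = +1.33 − (+0.99) = +0.34 V, n = 6.
Overall: Cr₂O₇²⁻(aq) + 6 H⁺(aq) + 2 NO(g) → 2 Cr³⁺(aq) + 3 H₂O(l) + 2 NO₃⁻(aq)
Q = [Cr³⁺]^2·[NO₃⁻]^2 / ([Cr₂O₇²⁻]·[H⁺]^6·P(NO)^2); log Q = 15.803.
E = E° − (0.0592/n) log Q = +0.34 − (0.0592/6)(15.803) = +0.184 V.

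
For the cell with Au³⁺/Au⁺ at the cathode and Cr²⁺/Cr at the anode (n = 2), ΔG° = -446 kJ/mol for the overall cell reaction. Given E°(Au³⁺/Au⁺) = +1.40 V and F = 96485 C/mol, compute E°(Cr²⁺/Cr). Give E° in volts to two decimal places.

E°cell = −ΔG°/(nF) = −(-446×10³)/((2)(96485)) = +2.311 V.
Since Au³⁺/Au⁺ is the cathode and Cr²⁺/Cr the anode, E°cell = E°(Au³⁺/Au⁺) − E°(Cr²⁺/Cr).
So E°(Cr²⁺/Cr) = E°(Au³⁺/Au⁺) − E°cell = (+1.40) − (+2.311) = -0.91 V.

-0.91 V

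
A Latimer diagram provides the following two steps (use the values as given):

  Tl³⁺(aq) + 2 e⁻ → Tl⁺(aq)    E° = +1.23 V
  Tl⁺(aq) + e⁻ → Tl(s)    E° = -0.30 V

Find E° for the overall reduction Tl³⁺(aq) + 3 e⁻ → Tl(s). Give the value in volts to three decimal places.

Since ΔG° = −nFE° is additive over sequential reductions, n₃E°₃ = n₁E°₁ + n₂E°₂.
E°₃ = (2×+1.23 + 1×-0.30) / 3 = (+2.160) / 3 = +0.720 V.

+0.720 V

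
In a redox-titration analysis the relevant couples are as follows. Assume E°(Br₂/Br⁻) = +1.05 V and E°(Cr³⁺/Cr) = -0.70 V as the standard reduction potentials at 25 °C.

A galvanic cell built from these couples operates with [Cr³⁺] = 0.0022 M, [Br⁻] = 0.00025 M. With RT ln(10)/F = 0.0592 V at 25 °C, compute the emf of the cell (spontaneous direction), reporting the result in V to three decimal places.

+2.016 V

Br₂/Br⁻ is the cathode (higher E°), Cr³⁺/Cr the anode: E°cell = +1.05 − (-0.70) = +1.75 V, n = 6.
Overall: 3 Br₂(l) + 2 Cr(s) → 6 Br⁻(aq) + 2 Cr³⁺(aq)
Q = [Br⁻]^6·[Cr³⁺]^2; log Q = -26.928.
E = E° − (0.0592/n) log Q = +1.75 − (0.0592/6)(-26.928) = +2.016 V.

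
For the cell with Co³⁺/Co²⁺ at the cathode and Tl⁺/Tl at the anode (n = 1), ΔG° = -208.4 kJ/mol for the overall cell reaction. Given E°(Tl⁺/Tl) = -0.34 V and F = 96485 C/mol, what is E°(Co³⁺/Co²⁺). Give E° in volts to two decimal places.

+1.82 V

E°cell = −ΔG°/(nF) = −(-208.4×10³)/((1)(96485)) = +2.160 V.
Since Co³⁺/Co²⁺ is the cathode and Tl⁺/Tl the anode, E°cell = E°(Co³⁺/Co²⁺) − E°(Tl⁺/Tl).
So E°(Co³⁺/Co²⁺) = E°cell + E°(Tl⁺/Tl) = +2.160 + (-0.34) = +1.82 V.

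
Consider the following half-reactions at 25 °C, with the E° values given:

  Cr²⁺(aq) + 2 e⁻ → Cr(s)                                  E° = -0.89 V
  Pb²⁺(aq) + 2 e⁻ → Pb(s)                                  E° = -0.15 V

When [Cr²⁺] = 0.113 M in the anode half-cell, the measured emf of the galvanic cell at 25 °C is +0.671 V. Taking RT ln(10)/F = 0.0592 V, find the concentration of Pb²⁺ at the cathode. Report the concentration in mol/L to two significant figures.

0.00053 M

Pb²⁺/Pb is the cathode, Cr²⁺/Cr the anode: E°cell = +0.74 V, n = 2.
Overall reaction: Pb²⁺(aq) + Cr(s) → Pb(s) + Cr²⁺(aq); Q = [Cr²⁺]^1/[Pb²⁺]^1.
From E = E° − (0.0592/n) log Q: log Q = (E° − E)·n/0.0592 = (+0.74 − (+0.671))·2/0.0592 = 2.3311.
So 1·log[Pb²⁺] = 1·log(0.113) − log Q = -0.9469 − (2.3311) = -3.2780; [Pb²⁺] = 10^(-3.2780) ≈ 0.00053 M.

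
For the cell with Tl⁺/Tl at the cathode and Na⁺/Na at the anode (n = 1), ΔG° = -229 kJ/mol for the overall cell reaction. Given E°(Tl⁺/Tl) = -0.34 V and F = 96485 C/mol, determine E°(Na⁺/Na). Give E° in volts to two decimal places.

E°cell = −ΔG°/(nF) = −(-229×10³)/((1)(96485)) = +2.373 V.
Since Tl⁺/Tl is the cathode and Na⁺/Na the anode, E°cell = E°(Tl⁺/Tl) − E°(Na⁺/Na).
So E°(Na⁺/Na) = E°(Tl⁺/Tl) − E°cell = (-0.34) − (+2.373) = -2.71 V.

-2.71 V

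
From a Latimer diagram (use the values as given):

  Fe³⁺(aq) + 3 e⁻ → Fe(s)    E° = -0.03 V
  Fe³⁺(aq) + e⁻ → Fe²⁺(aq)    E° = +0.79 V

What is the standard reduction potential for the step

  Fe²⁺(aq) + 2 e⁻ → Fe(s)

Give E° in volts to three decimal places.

-0.440 V

Sequential free energies add, so n₃E°₃ = n₁E°₁ + n₂E°₂.
With n₃ = 3, and the known step contributing 1×(+0.79) V, the unknown satisfies 2·E° = 3×(-0.03) − 1×(+0.79) = -0.880.
E° = -0.880 / 2 = -0.440 V.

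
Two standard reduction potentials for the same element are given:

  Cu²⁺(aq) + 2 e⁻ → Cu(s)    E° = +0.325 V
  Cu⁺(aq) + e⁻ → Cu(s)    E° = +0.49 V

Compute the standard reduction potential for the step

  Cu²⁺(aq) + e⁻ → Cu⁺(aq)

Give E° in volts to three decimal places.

+0.160 V

Sequential free energies add, so n₃E°₃ = n₁E°₁ + n₂E°₂.
With n₃ = 2, and the known step contributing 1×(+0.49) V, the unknown satisfies 1·E° = 2×(+0.325) − 1×(+0.49) = +0.160.
E° = +0.160 / 1 = +0.160 V.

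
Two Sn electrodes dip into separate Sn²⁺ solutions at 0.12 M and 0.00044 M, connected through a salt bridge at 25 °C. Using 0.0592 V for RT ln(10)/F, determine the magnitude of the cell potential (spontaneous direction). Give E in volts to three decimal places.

For a concentration cell E°cell = 0. The 0.12 M side is the cathode (reduction is favoured where [Sn²⁺] is higher).
With n = 2, E = −(0.0592/2) log([Sn²⁺]ₐₙ/[Sn²⁺]꜀ₐₜ) = −(0.0592/2) log(0.00044/0.12) = −(0.0592/2)(-2.436) = +0.072 V.

+0.072 V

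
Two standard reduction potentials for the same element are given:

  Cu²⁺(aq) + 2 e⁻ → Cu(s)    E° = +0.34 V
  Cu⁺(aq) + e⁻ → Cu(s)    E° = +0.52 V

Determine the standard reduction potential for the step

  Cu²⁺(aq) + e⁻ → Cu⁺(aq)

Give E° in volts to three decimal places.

Sequential free energies add, so n₃E°₃ = n₁E°₁ + n₂E°₂.
With n₃ = 2, and the known step contributing 1×(+0.52) V, the unknown satisfies 1·E° = 2×(+0.34) − 1×(+0.52) = +0.160.
E° = +0.160 / 1 = +0.160 V.

+0.160 V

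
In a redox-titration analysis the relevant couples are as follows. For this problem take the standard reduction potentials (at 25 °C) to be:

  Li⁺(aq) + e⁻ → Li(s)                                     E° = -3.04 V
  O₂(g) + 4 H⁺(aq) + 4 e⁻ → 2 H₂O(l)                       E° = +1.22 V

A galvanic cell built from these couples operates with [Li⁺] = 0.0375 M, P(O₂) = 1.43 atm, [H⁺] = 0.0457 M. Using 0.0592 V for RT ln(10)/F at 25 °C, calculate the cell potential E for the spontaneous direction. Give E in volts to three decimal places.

O₂/H₂O is the cathode (higher E°), Li⁺/Li the anode: E°cell = +1.22 − (-3.04) = +4.26 V, n = 4.
Overall: O₂(g) + 4 H⁺(aq) + 4 Li(s) → 2 H₂O(l) + 4 Li⁺(aq)
Q = [Li⁺]^4 / (P(O₂)·[H⁺]^4); log Q = -0.499.
E = E° − (0.0592/n) log Q = +4.26 − (0.0592/4)(-0.499) = +4.267 V.

+4.267 V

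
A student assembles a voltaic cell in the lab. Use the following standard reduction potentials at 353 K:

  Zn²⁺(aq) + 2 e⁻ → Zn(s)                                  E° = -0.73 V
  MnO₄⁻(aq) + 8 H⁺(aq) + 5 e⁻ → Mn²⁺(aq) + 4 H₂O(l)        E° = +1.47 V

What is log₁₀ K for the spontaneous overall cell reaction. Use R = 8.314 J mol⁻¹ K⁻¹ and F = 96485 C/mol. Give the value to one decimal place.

Cathode: MnO₄⁻/Mn²⁺; anode: Zn²⁺/Zn. E°cell = (+1.47) − (-0.73) = +2.20 V, with n = 10.
ΔG° = −nFE° = −RT ln K, so ln K = nFE°/(RT) = (10)(96485)(+2.20) / ((8.314)(353)) = 723.266.
log₁₀ K = 723.266 / ln 10 = 314.1.

314.1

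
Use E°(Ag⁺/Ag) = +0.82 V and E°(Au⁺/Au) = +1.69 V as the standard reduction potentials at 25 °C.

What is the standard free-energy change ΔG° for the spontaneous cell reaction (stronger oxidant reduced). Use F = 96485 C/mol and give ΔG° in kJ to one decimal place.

Au⁺/Au (E° = +1.69 V) is the cathode; Ag⁺/Ag (E° = +0.82 V) is the anode, so E°cell = +0.87 V.
Balancing electrons gives n = 1 (lcm of 1 and 1).
ΔG° = −nFE° = −(1)(96485)(+0.87) = -83,942 J = -83.9 kJ.

-83.9 kJ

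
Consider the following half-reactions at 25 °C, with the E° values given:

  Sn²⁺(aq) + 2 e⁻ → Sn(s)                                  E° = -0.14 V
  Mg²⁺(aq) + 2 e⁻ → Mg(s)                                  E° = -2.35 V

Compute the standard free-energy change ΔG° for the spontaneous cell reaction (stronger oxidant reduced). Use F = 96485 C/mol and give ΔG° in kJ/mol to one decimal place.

-426.5 kJ/mol

Sn²⁺/Sn (E° = -0.14 V) is the cathode; Mg²⁺/Mg (E° = -2.35 V) is the anode, so E°cell = +2.21 V.
Balancing electrons gives n = 2 (lcm of 2 and 2).
ΔG° = −nFE° = −(2)(96485)(+2.21) = -426,464 J = -426.5 kJ/mol.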